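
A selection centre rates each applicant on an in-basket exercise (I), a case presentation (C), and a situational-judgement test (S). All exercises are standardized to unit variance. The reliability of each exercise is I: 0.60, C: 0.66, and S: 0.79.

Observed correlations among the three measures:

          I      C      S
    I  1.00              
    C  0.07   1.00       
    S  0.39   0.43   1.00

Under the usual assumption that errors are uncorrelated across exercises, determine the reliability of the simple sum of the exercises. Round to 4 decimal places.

0.8013

Var(I+C+S) = 3 + 2·[0.07 + 0.39 + 0.43] = 3 + 1.78 = 4.78.
Because errors are independent across components, Cov(Tᵢ,Tⱼ) = Cov(Xᵢ,Xⱼ); the off-diagonal part of the true-score variance is the same as above.
True-score variance = [0.60 + 0.66 + 0.79] + 1.78 = 2.05 + 1.78 = 3.83.
Reliability = 3.83 / 4.78 = 0.8013.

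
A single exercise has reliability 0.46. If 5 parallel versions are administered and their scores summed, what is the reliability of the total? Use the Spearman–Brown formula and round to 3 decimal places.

0.810

ρ_k = kρ / (1 + (k−1)ρ) = 5·0.46 / (1 + 4·0.46) = 2.300 / 2.840 = 0.810.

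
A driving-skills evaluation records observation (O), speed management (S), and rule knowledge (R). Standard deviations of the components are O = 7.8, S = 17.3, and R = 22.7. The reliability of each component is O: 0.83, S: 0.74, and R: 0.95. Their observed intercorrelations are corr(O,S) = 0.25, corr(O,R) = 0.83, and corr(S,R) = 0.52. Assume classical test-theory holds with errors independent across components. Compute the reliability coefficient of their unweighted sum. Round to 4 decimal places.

0.9308

Var(O+S+R) = 7.8² + 17.3² + 22.7² + 2·[7.8·17.3·0.25 + 7.8·22.7·0.83 + 17.3·22.7·0.52] = 875.42 + 769.808 = 1645.23.
Because errors are independent across components, Cov(Tᵢ,Tⱼ) = Cov(Xᵢ,Xⱼ); the off-diagonal part of the true-score variance is the same as above.
True-score variance = [7.8²·0.83 + 17.3²·0.74 + 22.7²·0.95] + 769.808 = 761.497 + 769.808 = 1531.31.
Reliability = 1531.31 / 1645.23 = 0.9308.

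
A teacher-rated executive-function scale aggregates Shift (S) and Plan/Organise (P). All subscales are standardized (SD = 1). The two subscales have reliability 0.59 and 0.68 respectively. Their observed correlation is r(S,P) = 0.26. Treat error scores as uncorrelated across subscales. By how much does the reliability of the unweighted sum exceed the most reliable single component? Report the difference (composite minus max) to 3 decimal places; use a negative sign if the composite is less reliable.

0.030

Var(sum) = 2 + 0.52 = 2.52; true-score variance = 1.27 + 0.52 = 1.79; composite reliability = 0.7103.
Max component reliability = 0.6800.
Difference = 0.7103 − 0.6800 = 0.030.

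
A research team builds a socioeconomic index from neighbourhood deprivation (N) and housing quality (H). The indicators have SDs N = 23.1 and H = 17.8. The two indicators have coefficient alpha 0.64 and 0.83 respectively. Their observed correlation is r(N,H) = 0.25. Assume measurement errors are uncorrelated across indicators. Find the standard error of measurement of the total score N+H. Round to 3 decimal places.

Var(total) = 850.45 + 205.59 = 1056.04.
True-score variance = 604.488 + 205.59 = 810.078, so reliability = 0.7671.
Error variance = 1056.04 − 810.078 = 245.962; SEM = √245.962 = 15.683.

15.683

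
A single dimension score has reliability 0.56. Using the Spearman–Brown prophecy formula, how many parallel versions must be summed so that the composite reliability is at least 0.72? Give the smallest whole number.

k ≥ ρ*(1−ρ₁)/(ρ₁(1−ρ*)) = 0.72·0.44 / (0.56·0.28) = 2.020.
Smallest integer k = 3.

3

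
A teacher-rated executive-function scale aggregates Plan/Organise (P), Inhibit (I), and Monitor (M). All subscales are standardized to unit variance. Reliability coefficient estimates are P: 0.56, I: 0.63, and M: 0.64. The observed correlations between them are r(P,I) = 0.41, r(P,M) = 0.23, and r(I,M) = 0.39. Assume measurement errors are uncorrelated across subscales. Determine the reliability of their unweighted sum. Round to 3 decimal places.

0.769

Var(P+I+M) = 3 + 2·[0.41 + 0.23 + 0.39] = 3 + 2.06 = 5.06.
Because errors are independent across components, Cov(Tᵢ,Tⱼ) = Cov(Xᵢ,Xⱼ); the off-diagonal part of the true-score variance is the same as above.
True-score variance = [0.56 + 0.63 + 0.64] + 2.06 = 1.83 + 2.06 = 3.89.
Reliability = 3.89 / 5.06 = 0.769.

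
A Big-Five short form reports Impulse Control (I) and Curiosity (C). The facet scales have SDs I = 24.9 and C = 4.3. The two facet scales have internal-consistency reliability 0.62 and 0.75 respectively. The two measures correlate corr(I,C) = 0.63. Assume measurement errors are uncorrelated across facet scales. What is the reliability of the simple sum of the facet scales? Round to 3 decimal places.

0.689

Var(I+C) = 24.9² + 4.3² + 2·[24.9·4.3·0.63] = 638.5 + 134.908 = 773.408.
With uncorrelated errors the cross-covariances are all true-score covariance, so they carry over unchanged; only the diagonal terms shrink to ρᵢσᵢ².
True-score variance = [24.9²·0.62 + 4.3²·0.75] + 134.908 = 398.274 + 134.908 = 533.182.
Reliability = 533.182 / 773.408 = 0.689.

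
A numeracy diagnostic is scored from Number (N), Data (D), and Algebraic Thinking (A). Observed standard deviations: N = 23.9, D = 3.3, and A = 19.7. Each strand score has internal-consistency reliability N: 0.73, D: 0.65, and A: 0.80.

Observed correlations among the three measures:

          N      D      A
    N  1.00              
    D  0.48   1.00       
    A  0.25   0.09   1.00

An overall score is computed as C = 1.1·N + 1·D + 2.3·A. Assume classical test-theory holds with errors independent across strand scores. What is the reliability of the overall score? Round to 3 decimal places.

Var(C) = 1.1²·23.9² + 3.3² + 2.3²·19.7² + 2·[1.1·23.9·3.3·0.48 + 2.53·23.9·19.7·0.25 + 2.3·3.3·19.7·0.09] = 2755.05 + 705.801 = 3460.85.
Because errors are independent across components, Cov(Tᵢ,Tⱼ) = Cov(Xᵢ,Xⱼ); the off-diagonal part of the true-score variance is the same as above.
True-score variance = [1.1²·23.9²·0.73 + 3.3²·0.65 + 2.3²·19.7²·0.80] + 705.801 = 2154.03 + 705.801 = 2859.83.
Reliability = 2859.83 / 3460.85 = 0.826.

0.826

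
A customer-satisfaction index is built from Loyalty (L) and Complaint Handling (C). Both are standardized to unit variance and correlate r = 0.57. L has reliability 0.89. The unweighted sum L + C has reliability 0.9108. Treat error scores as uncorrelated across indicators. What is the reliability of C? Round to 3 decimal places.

0.830

Var(L+C) = 2 + 2·0.57 = 3.140.
True-score variance = ρ_L + ρ_C + 2·0.57, so 0.9108 = (0.89 + ρ_C + 1.14) / 3.140.
ρ_C = 0.9108·3.140 − 0.89 − 1.14 = 0.830.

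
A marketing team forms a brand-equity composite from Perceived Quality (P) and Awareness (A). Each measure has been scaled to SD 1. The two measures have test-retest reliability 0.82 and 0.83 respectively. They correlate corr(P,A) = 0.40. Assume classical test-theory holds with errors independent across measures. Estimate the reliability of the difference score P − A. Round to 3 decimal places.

0.708

Var(P−A) = 1 + 1 − 2·0.40 = 2 − 0.8 = 1.2.
With uncorrelated errors the cross-covariances are all true-score covariance, so they carry over unchanged; only the diagonal terms shrink to ρᵢσᵢ².
True-score variance = [0.82 + 0.83] − 0.8 = 1.65 − 0.8 = 0.85.
Reliability = 0.85 / 1.2 = 0.708.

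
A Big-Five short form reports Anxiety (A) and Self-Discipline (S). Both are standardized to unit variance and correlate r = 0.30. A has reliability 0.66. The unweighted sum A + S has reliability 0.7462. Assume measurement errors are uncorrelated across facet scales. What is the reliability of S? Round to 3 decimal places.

Var(A+S) = 2 + 2·0.30 = 2.600.
True-score variance = ρ_A + ρ_S + 2·0.30, so 0.7462 = (0.66 + ρ_S + 0.60) / 2.600.
ρ_S = 0.7462·2.600 − 0.66 − 0.60 = 0.680.

0.680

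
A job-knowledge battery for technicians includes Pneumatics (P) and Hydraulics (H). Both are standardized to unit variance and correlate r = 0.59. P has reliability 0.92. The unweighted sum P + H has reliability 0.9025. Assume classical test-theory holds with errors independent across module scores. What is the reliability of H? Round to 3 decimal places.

Var(P+H) = 2 + 2·0.59 = 3.180.
True-score variance = ρ_P + ρ_H + 2·0.59, so 0.9025 = (0.92 + ρ_H + 1.18) / 3.180.
ρ_H = 0.9025·3.180 − 0.92 − 1.18 = 0.770.

0.770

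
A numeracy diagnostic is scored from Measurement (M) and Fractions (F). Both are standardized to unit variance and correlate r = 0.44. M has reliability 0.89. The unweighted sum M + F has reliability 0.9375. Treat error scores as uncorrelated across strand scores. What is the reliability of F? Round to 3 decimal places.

Var(M+F) = 2 + 2·0.44 = 2.880.
True-score variance = ρ_M + ρ_F + 2·0.44, so 0.9375 = (0.89 + ρ_F + 0.88) / 2.880.
ρ_F = 0.9375·2.880 − 0.89 − 0.88 = 0.930.

0.930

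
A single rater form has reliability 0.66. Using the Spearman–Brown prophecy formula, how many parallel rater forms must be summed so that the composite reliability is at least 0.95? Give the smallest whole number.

10

k ≥ ρ*(1−ρ₁)/(ρ₁(1−ρ*)) = 0.95·0.34 / (0.66·0.05) = 9.788.
Smallest integer k = 10.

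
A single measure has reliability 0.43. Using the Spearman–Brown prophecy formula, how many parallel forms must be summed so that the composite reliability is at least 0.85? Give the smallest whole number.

k ≥ ρ*(1−ρ₁)/(ρ₁(1−ρ*)) = 0.85·0.57 / (0.43·0.15) = 7.512.
Smallest integer k = 8.

8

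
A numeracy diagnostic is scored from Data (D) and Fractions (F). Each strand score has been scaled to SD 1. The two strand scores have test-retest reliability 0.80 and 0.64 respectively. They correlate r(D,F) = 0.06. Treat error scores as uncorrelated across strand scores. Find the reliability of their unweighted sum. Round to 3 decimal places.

0.736

Var(D+F) = 2 + 2·[0.06] = 2 + 0.12 = 2.12.
With uncorrelated errors the cross-covariances are all true-score covariance, so they carry over unchanged; only the diagonal terms shrink to ρᵢσᵢ².
True-score variance = [0.80 + 0.64] + 0.12 = 1.44 + 0.12 = 1.56.
Reliability = 1.56 / 2.12 = 0.736.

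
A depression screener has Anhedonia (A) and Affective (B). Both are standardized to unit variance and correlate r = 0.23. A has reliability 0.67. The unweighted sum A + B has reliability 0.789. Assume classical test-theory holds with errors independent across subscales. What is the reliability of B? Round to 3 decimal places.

Var(A+B) = 2 + 2·0.23 = 2.460.
True-score variance = ρ_A + ρ_B + 2·0.23, so 0.789 = (0.67 + ρ_B + 0.46) / 2.460.
ρ_B = 0.789·2.460 − 0.67 − 0.46 = 0.811.

0.811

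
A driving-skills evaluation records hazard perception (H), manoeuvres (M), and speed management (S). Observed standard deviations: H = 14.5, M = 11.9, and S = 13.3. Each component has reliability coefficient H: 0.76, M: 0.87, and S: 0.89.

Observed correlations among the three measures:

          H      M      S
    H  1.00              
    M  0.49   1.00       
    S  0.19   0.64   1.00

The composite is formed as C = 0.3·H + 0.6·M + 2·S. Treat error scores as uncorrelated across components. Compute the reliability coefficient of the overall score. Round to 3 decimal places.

0.919

Var(C) = 0.3²·14.5² + 0.6²·11.9² + 2²·13.3² + 2·[0.18·14.5·11.9·0.49 + 0.6·14.5·13.3·0.19 + 1.2·11.9·13.3·0.64] = 777.462 + 317.51 = 1094.97.
Under uncorrelated errors the observed covariances equal the true-score covariances, so only the own-variance terms attenuate.
True-score variance = [0.3²·14.5²·0.76 + 0.6²·11.9²·0.87 + 2²·13.3²·0.89] + 317.51 = 688.462 + 317.51 = 1005.97.
Reliability = 1005.97 / 1094.97 = 0.919.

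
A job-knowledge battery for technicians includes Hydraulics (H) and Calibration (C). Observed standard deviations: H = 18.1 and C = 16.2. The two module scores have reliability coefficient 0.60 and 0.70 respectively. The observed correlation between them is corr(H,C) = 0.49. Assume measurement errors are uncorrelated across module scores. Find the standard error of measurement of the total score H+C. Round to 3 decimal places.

14.484

Var(total) = 590.05 + 287.356 = 877.406.
True-score variance = 380.274 + 287.356 = 667.63, so reliability = 0.7609.
Error variance = 877.406 − 667.63 = 209.776; SEM = √209.776 = 14.484.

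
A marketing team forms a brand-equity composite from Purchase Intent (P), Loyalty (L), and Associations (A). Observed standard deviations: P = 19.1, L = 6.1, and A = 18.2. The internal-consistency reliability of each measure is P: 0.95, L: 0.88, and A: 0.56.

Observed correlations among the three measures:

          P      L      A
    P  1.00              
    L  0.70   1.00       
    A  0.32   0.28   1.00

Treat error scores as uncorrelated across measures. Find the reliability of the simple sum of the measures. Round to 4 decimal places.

Var(P+L+A) = 19.1² + 6.1² + 18.2² + 2·[19.1·6.1·0.70 + 19.1·18.2·0.32 + 6.1·18.2·0.28] = 733.26 + 447.762 = 1181.02.
Under uncorrelated errors the observed covariances equal the true-score covariances, so only the own-variance terms attenuate.
True-score variance = [19.1²·0.95 + 6.1²·0.88 + 18.2²·0.56] + 447.762 = 564.809 + 447.762 = 1012.57.
Reliability = 1012.57 / 1181.02 = 0.8574.

0.8574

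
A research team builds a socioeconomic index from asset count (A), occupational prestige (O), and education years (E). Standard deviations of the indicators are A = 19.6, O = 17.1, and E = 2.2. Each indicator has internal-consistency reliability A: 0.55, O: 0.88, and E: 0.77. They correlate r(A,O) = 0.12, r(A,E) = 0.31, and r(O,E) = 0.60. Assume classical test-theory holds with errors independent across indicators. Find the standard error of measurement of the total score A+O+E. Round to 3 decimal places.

14.459

Var(total) = 681.41 + 152.317 = 833.727.
True-score variance = 472.336 + 152.317 = 624.652, so reliability = 0.7492.
Error variance = 833.727 − 624.652 = 209.074; SEM = √209.074 = 14.459.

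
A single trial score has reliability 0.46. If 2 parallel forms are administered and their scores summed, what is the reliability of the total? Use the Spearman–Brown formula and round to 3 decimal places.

0.630

ρ_k = kρ / (1 + (k−1)ρ) = 2·0.46 / (1 + 1·0.46) = 0.920 / 1.460 = 0.630.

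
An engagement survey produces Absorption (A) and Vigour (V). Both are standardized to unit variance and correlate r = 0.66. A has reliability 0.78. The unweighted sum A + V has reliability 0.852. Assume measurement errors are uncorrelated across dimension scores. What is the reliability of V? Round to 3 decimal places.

Var(A+V) = 2 + 2·0.66 = 3.320.
True-score variance = ρ_A + ρ_V + 2·0.66, so 0.852 = (0.78 + ρ_V + 1.32) / 3.320.
ρ_V = 0.852·3.320 − 0.78 − 1.32 = 0.729.

0.729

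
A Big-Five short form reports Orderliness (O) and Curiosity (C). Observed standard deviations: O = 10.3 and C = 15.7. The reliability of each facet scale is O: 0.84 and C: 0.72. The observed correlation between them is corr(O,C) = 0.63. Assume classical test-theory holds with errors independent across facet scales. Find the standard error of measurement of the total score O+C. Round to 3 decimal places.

9.273

Var(total) = 352.58 + 203.755 = 556.335.
True-score variance = 266.588 + 203.755 = 470.343, so reliability = 0.8454.
Error variance = 556.335 − 470.343 = 85.9916; SEM = √85.9916 = 9.273.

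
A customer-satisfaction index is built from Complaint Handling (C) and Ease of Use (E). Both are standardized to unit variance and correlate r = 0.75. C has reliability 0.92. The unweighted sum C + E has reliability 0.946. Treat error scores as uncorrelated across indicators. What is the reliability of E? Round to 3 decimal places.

Var(C+E) = 2 + 2·0.75 = 3.500.
True-score variance = ρ_C + ρ_E + 2·0.75, so 0.946 = (0.92 + ρ_E + 1.50) / 3.500.
ρ_E = 0.946·3.500 − 0.92 − 1.50 = 0.891.

0.891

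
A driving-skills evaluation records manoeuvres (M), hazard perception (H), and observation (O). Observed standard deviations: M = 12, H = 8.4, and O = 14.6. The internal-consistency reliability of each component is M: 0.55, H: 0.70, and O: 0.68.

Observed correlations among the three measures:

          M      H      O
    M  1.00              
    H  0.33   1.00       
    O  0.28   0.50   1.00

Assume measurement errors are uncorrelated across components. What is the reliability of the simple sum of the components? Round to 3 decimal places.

Var(M+H+O) = 12² + 8.4² + 14.6² + 2·[12·8.4·0.33 + 12·14.6·0.28 + 8.4·14.6·0.50] = 427.72 + 287.28 = 715.
Under uncorrelated errors the observed covariances equal the true-score covariances, so only the own-variance terms attenuate.
True-score variance = [12²·0.55 + 8.4²·0.70 + 14.6²·0.68] + 287.28 = 273.541 + 287.28 = 560.821.
Reliability = 560.821 / 715 = 0.784.

0.784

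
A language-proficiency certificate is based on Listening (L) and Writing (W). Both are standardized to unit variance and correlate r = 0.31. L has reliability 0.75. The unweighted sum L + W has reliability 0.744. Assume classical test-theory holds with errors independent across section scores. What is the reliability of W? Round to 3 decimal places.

0.579

Var(L+W) = 2 + 2·0.31 = 2.620.
True-score variance = ρ_L + ρ_W + 2·0.31, so 0.744 = (0.75 + ρ_W + 0.62) / 2.620.
ρ_W = 0.744·2.620 − 0.75 − 0.62 = 0.579.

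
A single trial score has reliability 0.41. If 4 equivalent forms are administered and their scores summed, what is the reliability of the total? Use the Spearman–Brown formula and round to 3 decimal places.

0.735

ρ_k = kρ / (1 + (k−1)ρ) = 4·0.41 / (1 + 3·0.41) = 1.640 / 2.230 = 0.735.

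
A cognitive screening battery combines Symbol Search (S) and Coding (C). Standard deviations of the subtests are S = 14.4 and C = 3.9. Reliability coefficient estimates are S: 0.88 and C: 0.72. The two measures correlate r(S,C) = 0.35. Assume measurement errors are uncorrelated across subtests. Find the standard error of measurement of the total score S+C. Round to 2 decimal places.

Var(total) = 222.57 + 39.312 = 261.882.
True-score variance = 193.428 + 39.312 = 232.74, so reliability = 0.8887.
Error variance = 261.882 − 232.74 = 29.142; SEM = √29.142 = 5.40.

5.40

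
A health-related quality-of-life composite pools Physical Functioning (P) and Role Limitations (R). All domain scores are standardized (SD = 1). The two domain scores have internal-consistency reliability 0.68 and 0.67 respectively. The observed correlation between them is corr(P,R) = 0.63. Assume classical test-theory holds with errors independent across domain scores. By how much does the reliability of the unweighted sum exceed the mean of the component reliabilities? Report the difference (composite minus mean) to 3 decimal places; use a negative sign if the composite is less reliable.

0.126

Var(sum) = 2 + 1.26 = 3.26; true-score variance = 1.35 + 1.26 = 2.61; composite reliability = 0.8006.
Mean component reliability = 0.6750.
Difference = 0.8006 − 0.6750 = 0.126.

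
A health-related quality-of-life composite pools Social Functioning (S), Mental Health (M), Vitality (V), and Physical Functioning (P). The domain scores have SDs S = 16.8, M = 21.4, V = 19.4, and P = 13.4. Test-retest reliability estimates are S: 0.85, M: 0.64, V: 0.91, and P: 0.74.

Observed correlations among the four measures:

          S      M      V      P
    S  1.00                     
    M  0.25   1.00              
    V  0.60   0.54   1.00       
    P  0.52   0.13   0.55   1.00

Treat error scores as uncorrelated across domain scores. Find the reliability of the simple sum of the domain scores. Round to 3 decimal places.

Var(S+M+V+P) = 16.8² + 21.4² + 19.4² + 13.4² + 2·[16.8·21.4·0.25 + 16.8·19.4·0.60 + 16.8·13.4·0.52 + 21.4·19.4·0.54 + 21.4·13.4·0.13 + 19.4·13.4·0.55] = 1296.12 + 1613.88 = 2910.
Under uncorrelated errors the observed covariances equal the true-score covariances, so only the own-variance terms attenuate.
True-score variance = [16.8²·0.85 + 21.4²·0.64 + 19.4²·0.91 + 13.4²·0.74] + 1613.88 = 1008.36 + 1613.88 = 2622.24.
Reliability = 2622.24 / 2910 = 0.901.

0.901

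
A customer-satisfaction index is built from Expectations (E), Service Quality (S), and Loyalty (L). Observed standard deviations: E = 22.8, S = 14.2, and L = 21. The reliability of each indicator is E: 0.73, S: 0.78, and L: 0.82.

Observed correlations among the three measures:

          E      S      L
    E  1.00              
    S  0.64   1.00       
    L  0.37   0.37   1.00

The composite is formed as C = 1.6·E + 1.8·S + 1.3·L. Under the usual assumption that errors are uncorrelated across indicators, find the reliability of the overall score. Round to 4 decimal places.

Var(C) = 1.6²·22.8² + 1.8²·14.2² + 1.3²·21² + 2·[2.88·22.8·14.2·0.64 + 2.08·22.8·21·0.37 + 2.34·14.2·21·0.37] = 2729.39 + 2446.84 = 5176.23.
Under uncorrelated errors the observed covariances equal the true-score covariances, so only the own-variance terms attenuate.
True-score variance = [1.6²·22.8²·0.73 + 1.8²·14.2²·0.78 + 1.3²·21²·0.82] + 2446.84 = 2092.2 + 2446.84 = 4539.04.
Reliability = 4539.04 / 5176.23 = 0.8769.

0.8769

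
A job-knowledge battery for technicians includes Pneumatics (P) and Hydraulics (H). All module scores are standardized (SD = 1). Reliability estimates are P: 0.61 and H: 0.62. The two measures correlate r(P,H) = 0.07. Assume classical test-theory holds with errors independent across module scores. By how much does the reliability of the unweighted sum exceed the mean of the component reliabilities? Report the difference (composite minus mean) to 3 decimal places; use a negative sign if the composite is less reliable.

Var(sum) = 2 + 0.14 = 2.14; true-score variance = 1.23 + 0.14 = 1.37; composite reliability = 0.6402.
Mean component reliability = 0.6150.
Difference = 0.6402 − 0.6150 = 0.025.

0.025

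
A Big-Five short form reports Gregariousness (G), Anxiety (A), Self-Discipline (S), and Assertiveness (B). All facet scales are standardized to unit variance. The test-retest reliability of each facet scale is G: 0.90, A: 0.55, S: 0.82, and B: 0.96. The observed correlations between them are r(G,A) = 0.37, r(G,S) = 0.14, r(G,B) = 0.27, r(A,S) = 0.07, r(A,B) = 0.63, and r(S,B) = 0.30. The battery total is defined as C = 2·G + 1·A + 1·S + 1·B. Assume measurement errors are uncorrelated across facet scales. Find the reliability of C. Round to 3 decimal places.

Var(C) = 2² + 1 + 1 + 1 + 2·[2·0.37 + 2·0.14 + 2·0.27 + 0.07 + 0.63 + 0.30] = 7 + 5.12 = 12.12.
With uncorrelated errors the cross-covariances are all true-score covariance, so they carry over unchanged; only the diagonal terms shrink to ρᵢσᵢ².
True-score variance = [2²·0.90 + 0.55 + 0.82 + 0.96] + 5.12 = 5.93 + 5.12 = 11.05.
Reliability = 11.05 / 12.12 = 0.912.

0.912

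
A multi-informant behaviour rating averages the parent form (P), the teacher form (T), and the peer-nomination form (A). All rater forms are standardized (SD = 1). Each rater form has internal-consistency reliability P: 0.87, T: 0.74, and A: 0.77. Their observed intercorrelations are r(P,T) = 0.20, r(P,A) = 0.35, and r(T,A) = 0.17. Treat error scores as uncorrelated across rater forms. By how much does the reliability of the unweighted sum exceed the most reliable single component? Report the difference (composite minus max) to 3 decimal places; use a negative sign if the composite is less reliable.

Var(sum) = 3 + 1.44 = 4.44; true-score variance = 2.38 + 1.44 = 3.82; composite reliability = 0.8604.
Max component reliability = 0.8700.
Difference = 0.8604 − 0.8700 = -0.010.

-0.010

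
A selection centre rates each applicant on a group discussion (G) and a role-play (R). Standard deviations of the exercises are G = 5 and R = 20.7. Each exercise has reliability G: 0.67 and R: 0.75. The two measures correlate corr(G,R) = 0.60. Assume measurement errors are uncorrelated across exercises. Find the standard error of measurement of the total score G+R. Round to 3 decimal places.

Var(total) = 453.49 + 124.2 = 577.69.
True-score variance = 338.117 + 124.2 = 462.317, so reliability = 0.8003.
Error variance = 577.69 − 462.317 = 115.373; SEM = √115.373 = 10.741.

10.741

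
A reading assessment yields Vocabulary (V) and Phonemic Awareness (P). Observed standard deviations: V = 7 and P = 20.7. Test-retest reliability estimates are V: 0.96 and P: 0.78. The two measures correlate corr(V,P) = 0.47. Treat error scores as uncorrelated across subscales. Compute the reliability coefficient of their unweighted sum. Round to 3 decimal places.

0.843

Var(V+P) = 7² + 20.7² + 2·[7·20.7·0.47] = 477.49 + 136.206 = 613.696.
Because errors are independent across components, Cov(Tᵢ,Tⱼ) = Cov(Xᵢ,Xⱼ); the off-diagonal part of the true-score variance is the same as above.
True-score variance = [7²·0.96 + 20.7²·0.78] + 136.206 = 381.262 + 136.206 = 517.468.
Reliability = 517.468 / 613.696 = 0.843.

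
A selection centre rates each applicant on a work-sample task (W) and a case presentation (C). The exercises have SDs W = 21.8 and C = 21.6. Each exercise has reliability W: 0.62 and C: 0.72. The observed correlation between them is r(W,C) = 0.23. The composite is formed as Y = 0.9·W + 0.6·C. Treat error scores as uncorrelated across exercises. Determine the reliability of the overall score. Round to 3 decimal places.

Var(Y) = 0.9²·21.8² + 0.6²·21.6² + 2·[0.54·21.8·21.6·0.23] = 552.906 + 116.967 = 669.873.
Because errors are independent across components, Cov(Tᵢ,Tⱼ) = Cov(Xᵢ,Xⱼ); the off-diagonal part of the true-score variance is the same as above.
True-score variance = [0.9²·21.8²·0.62 + 0.6²·21.6²·0.72] + 116.967 = 359.598 + 116.967 = 476.564.
Reliability = 476.564 / 669.873 = 0.711.

0.711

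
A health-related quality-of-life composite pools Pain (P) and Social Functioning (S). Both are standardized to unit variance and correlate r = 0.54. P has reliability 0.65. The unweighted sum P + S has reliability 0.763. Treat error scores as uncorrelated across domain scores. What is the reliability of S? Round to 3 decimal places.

Var(P+S) = 2 + 2·0.54 = 3.080.
True-score variance = ρ_P + ρ_S + 2·0.54, so 0.763 = (0.65 + ρ_S + 1.08) / 3.080.
ρ_S = 0.763·3.080 − 0.65 − 1.08 = 0.620.

0.620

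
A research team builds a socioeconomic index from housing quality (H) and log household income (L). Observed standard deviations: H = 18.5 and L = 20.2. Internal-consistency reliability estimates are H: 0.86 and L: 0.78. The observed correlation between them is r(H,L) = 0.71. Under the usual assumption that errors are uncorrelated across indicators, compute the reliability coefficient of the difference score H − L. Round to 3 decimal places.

Var(H−L) = 18.5² + 20.2² − 2·18.5·20.2·0.71 = 750.29 − 530.654 = 219.636.
Because errors are independent across components, Cov(Tᵢ,Tⱼ) = Cov(Xᵢ,Xⱼ); the off-diagonal part of the true-score variance is the same as above.
True-score variance = [18.5²·0.86 + 20.2²·0.78] − 530.654 = 612.606 − 530.654 = 81.9522.
Reliability = 81.9522 / 219.636 = 0.373.

0.373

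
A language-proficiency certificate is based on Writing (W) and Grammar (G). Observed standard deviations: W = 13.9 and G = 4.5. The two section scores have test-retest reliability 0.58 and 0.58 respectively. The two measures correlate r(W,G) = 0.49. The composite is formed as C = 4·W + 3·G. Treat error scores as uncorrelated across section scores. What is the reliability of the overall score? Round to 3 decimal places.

Var(C) = 4²·13.9² + 3²·4.5² + 2·[12·13.9·4.5·0.49] = 3273.61 + 735.588 = 4009.2.
Under uncorrelated errors the observed covariances equal the true-score covariances, so only the own-variance terms attenuate.
True-score variance = [4²·13.9²·0.58 + 3²·4.5²·0.58] + 735.588 = 1898.69 + 735.588 = 2634.28.
Reliability = 2634.28 / 4009.2 = 0.657.

0.657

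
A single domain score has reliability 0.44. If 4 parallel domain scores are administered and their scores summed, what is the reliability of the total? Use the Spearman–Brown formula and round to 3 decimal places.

0.759

ρ_k = kρ / (1 + (k−1)ρ) = 4·0.44 / (1 + 3·0.44) = 1.760 / 2.320 = 0.759.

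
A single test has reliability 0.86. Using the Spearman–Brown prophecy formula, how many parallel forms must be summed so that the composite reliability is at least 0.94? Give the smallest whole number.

3

k ≥ ρ*(1−ρ₁)/(ρ₁(1−ρ*)) = 0.94·0.14 / (0.86·0.06) = 2.550.
Smallest integer k = 3.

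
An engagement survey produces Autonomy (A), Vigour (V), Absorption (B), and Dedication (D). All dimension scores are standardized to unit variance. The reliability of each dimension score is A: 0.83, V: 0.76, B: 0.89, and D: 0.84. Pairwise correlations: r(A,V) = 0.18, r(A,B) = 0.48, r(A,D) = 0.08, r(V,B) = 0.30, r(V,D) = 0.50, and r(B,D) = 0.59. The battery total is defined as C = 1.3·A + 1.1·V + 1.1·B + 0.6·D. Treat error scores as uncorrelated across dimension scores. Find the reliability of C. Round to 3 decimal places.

Var(C) = 1.3² + 1.1² + 1.1² + 0.6² + 2·[1.43·0.18 + 1.43·0.48 + 0.78·0.08 + 1.21·0.30 + 0.66·0.50 + 0.66·0.59] = 4.47 + 4.1772 = 8.6472.
Under uncorrelated errors the observed covariances equal the true-score covariances, so only the own-variance terms attenuate.
True-score variance = [1.3²·0.83 + 1.1²·0.76 + 1.1²·0.89 + 0.6²·0.84] + 4.1772 = 3.7016 + 4.1772 = 7.8788.
Reliability = 7.8788 / 8.6472 = 0.911.

0.911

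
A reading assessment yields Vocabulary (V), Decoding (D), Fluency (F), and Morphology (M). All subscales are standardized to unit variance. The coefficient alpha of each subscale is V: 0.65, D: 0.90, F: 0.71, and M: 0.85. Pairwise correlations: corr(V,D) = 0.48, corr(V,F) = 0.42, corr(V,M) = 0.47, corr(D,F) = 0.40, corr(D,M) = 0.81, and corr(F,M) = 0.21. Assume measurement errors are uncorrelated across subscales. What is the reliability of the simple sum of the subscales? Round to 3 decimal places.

Var(V+D+F+M) = 4 + 2·[0.48 + 0.42 + 0.47 + 0.40 + 0.81 + 0.21] = 4 + 5.58 = 9.58.
Under uncorrelated errors the observed covariances equal the true-score covariances, so only the own-variance terms attenuate.
True-score variance = [0.65 + 0.90 + 0.71 + 0.85] + 5.58 = 3.11 + 5.58 = 8.69.
Reliability = 8.69 / 9.58 = 0.907.

0.907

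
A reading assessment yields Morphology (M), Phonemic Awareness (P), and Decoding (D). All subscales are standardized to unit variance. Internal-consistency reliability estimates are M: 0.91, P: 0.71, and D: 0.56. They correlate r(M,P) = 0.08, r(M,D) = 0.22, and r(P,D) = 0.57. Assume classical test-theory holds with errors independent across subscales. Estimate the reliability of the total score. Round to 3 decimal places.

Var(M+P+D) = 3 + 2·[0.08 + 0.22 + 0.57] = 3 + 1.74 = 4.74.
Because errors are independent across components, Cov(Tᵢ,Tⱼ) = Cov(Xᵢ,Xⱼ); the off-diagonal part of the true-score variance is the same as above.
True-score variance = [0.91 + 0.71 + 0.56] + 1.74 = 2.18 + 1.74 = 3.92.
Reliability = 3.92 / 4.74 = 0.827.

0.827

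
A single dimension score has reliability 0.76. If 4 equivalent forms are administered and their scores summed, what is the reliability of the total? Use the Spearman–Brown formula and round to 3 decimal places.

0.927

ρ_k = kρ / (1 + (k−1)ρ) = 4·0.76 / (1 + 3·0.76) = 3.040 / 3.280 = 0.927.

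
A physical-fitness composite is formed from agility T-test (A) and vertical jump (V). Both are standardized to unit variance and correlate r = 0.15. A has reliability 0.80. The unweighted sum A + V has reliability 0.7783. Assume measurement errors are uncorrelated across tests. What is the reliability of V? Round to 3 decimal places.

0.690

Var(A+V) = 2 + 2·0.15 = 2.300.
True-score variance = ρ_A + ρ_V + 2·0.15, so 0.7783 = (0.80 + ρ_V + 0.30) / 2.300.
ρ_V = 0.7783·2.300 − 0.80 − 0.30 = 0.690.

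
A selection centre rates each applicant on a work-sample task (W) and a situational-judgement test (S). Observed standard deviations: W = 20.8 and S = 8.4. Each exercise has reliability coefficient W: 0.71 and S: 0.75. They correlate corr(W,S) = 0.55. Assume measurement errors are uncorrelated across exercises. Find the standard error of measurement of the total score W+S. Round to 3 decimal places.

Var(total) = 503.2 + 192.192 = 695.392.
True-score variance = 360.094 + 192.192 = 552.286, so reliability = 0.7942.
Error variance = 695.392 − 552.286 = 143.106; SEM = √143.106 = 11.963.

11.963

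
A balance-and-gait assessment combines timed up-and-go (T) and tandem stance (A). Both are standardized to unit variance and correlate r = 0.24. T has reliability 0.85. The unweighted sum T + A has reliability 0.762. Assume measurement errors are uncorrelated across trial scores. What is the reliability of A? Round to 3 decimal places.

0.560

Var(T+A) = 2 + 2·0.24 = 2.480.
True-score variance = ρ_T + ρ_A + 2·0.24, so 0.762 = (0.85 + ρ_A + 0.48) / 2.480.
ρ_A = 0.762·2.480 − 0.85 − 0.48 = 0.560.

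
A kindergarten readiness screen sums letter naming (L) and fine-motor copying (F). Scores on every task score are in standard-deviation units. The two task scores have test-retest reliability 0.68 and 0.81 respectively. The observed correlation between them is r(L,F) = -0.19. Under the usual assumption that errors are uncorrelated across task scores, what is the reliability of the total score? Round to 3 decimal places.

Var(L+F) = 2 + 2·[(-0.19)] = 2 − 0.38 = 1.62.
Under uncorrelated errors the observed covariances equal the true-score covariances, so only the own-variance terms attenuate.
True-score variance = [0.68 + 0.81] − 0.38 = 1.49 − 0.38 = 1.11.
Reliability = 1.11 / 1.62 = 0.685.

0.685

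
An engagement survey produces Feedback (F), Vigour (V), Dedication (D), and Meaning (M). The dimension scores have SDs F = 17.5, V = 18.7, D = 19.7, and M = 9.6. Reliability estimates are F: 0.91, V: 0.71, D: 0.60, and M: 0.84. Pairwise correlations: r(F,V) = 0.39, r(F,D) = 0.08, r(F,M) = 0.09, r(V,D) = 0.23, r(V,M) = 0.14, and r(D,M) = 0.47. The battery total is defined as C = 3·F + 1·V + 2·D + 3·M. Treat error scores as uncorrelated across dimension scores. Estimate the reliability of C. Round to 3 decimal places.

Var(C) = 3²·17.5² + 18.7² + 2²·19.7² + 3²·9.6² + 2·[3·17.5·18.7·0.39 + 6·17.5·19.7·0.08 + 9·17.5·9.6·0.09 + 2·18.7·19.7·0.23 + 3·18.7·9.6·0.14 + 6·19.7·9.6·0.47] = 5487.74 + 2925.24 = 8412.98.
Under uncorrelated errors the observed covariances equal the true-score covariances, so only the own-variance terms attenuate.
True-score variance = [3²·17.5²·0.91 + 18.7²·0.71 + 2²·19.7²·0.60 + 3²·9.6²·0.84] + 2925.24 = 4384.61 + 2925.24 = 7309.85.
Reliability = 7309.85 / 8412.98 = 0.869.

0.869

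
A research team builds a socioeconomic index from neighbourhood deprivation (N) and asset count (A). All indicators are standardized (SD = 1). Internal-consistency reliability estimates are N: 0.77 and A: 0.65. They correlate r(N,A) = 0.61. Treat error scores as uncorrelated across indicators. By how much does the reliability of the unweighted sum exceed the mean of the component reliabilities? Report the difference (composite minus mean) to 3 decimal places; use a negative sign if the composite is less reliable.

Var(sum) = 2 + 1.22 = 3.22; true-score variance = 1.42 + 1.22 = 2.64; composite reliability = 0.8199.
Mean component reliability = 0.7100.
Difference = 0.8199 − 0.7100 = 0.110.

0.110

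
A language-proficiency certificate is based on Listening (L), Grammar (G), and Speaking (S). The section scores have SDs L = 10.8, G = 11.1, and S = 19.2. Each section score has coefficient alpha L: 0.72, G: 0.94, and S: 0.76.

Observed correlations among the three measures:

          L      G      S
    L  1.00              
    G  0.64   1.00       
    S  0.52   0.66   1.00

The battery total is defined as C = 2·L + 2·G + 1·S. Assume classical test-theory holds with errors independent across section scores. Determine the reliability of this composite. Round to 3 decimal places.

Var(C) = 2²·10.8² + 2²·11.1² + 19.2² + 2·[4·10.8·11.1·0.64 + 2·10.8·19.2·0.52 + 2·11.1·19.2·0.66] = 1328.04 + 1607.73 = 2935.77.
Under uncorrelated errors the observed covariances equal the true-score covariances, so only the own-variance terms attenuate.
True-score variance = [2²·10.8²·0.72 + 2²·11.1²·0.94 + 19.2²·0.76] + 1607.73 = 1079.36 + 1607.73 = 2687.09.
Reliability = 2687.09 / 2935.77 = 0.915.

0.915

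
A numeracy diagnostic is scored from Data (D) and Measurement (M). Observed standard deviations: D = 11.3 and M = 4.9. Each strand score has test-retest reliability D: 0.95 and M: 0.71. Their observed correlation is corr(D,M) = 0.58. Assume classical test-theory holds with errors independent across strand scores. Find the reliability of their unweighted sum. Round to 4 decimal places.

0.9382

Var(D+M) = 11.3² + 4.9² + 2·[11.3·4.9·0.58] = 151.7 + 64.2292 = 215.929.
With uncorrelated errors the cross-covariances are all true-score covariance, so they carry over unchanged; only the diagonal terms shrink to ρᵢσᵢ².
True-score variance = [11.3²·0.95 + 4.9²·0.71] + 64.2292 = 138.353 + 64.2292 = 202.582.
Reliability = 202.582 / 215.929 = 0.9382.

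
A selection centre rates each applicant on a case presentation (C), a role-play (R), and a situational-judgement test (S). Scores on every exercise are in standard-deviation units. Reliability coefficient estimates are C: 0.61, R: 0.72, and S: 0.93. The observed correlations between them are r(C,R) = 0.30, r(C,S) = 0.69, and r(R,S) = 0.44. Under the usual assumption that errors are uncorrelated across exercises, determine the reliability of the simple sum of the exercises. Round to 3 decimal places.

0.874

Var(C+R+S) = 3 + 2·[0.30 + 0.69 + 0.44] = 3 + 2.86 = 5.86.
With uncorrelated errors the cross-covariances are all true-score covariance, so they carry over unchanged; only the diagonal terms shrink to ρᵢσᵢ².
True-score variance = [0.61 + 0.72 + 0.93] + 2.86 = 2.26 + 2.86 = 5.12.
Reliability = 5.12 / 5.86 = 0.874.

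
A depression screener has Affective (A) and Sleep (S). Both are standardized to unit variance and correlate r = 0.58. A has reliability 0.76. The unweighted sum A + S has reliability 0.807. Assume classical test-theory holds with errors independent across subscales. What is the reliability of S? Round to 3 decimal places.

0.630

Var(A+S) = 2 + 2·0.58 = 3.160.
True-score variance = ρ_A + ρ_S + 2·0.58, so 0.807 = (0.76 + ρ_S + 1.16) / 3.160.
ρ_S = 0.807·3.160 − 0.76 − 1.16 = 0.630.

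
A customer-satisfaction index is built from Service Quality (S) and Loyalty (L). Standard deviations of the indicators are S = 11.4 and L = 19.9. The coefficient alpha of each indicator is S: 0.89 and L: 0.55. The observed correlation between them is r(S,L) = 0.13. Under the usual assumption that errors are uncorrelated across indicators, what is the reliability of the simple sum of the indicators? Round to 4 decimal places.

Var(S+L) = 11.4² + 19.9² + 2·[11.4·19.9·0.13] = 525.97 + 58.9836 = 584.954.
Under uncorrelated errors the observed covariances equal the true-score covariances, so only the own-variance terms attenuate.
True-score variance = [11.4²·0.89 + 19.9²·0.55] + 58.9836 = 333.47 + 58.9836 = 392.453.
Reliability = 392.453 / 584.954 = 0.6709.

0.6709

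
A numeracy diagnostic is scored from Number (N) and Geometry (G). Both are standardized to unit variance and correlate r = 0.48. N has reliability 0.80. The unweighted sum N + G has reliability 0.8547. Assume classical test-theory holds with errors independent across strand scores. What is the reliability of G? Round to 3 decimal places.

Var(N+G) = 2 + 2·0.48 = 2.960.
True-score variance = ρ_N + ρ_G + 2·0.48, so 0.8547 = (0.80 + ρ_G + 0.96) / 2.960.
ρ_G = 0.8547·2.960 − 0.80 − 0.96 = 0.770.

0.770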